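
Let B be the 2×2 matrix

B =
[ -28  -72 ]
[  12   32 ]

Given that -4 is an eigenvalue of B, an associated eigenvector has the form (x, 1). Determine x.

-3

We need (B + 4I)v = 0.
B + 4I = [[-24, -72], [12, 36]].
Row 1: (-24)·x + (-72)·1 = 0
Row 2: (12)·x + (36)·1 = 0
Solving gives x = -3.
Check: B·(-3, 1) = (12, -4) = -4·(-3, 1).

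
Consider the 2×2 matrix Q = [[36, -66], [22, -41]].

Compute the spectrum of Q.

-8, 3

det(Q - λI) = (36 - λ)(-41 - λ) - (-66)·(22) = λ^2 + 5λ - 24.
This factors as (λ + 8)·(λ - 3) = 0.
Eigenvalues: -8, 3.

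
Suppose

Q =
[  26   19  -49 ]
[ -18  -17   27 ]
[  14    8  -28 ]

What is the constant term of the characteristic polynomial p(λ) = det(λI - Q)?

240

p(0) = det(0·I − Q) = det(−Q) = (−1)^3·det(Q).
det(Q) = -240, so p(0) = 240.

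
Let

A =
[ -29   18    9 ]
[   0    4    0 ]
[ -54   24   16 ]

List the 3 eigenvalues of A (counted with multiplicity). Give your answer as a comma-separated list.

Set up det(sI - A) = 0.
Expanding the 3×3 determinant: p(s) = s^3 + 9s^2 - 30s - 88.
Since p(4) = 0, s = 4 is a root.
Dividing by (s - 4) leaves s^2 + 13s + 22.
The quadratic factors as (s + 11)·(s + 2).
Eigenvalues: -11, -2, 4.

-11, -2, 4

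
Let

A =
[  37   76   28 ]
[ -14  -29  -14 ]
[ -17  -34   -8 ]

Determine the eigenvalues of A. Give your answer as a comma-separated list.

-8, -1, 9

Compute the characteristic polynomial p(μ) = det(μI - A).
Cofactor expansion gives p(μ) = μ^3 - 73μ - 72.
Since p(-1) = 0, μ = -1 is a root.
Dividing by (μ + 1) leaves μ^2 - μ - 72.
The quadratic factors as (μ + 8)·(μ - 9).
Eigenvalues: -8, -1, 9.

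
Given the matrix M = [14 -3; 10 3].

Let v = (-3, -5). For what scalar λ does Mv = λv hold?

Compute Mv: M·(-3, -5) = (-27, -45).
Since Mv = λv, compare component 1: -27 = λ·-3, so λ = 9.

9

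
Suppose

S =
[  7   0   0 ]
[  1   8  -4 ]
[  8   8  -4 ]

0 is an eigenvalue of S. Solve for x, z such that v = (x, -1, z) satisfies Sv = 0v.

We need (S)v = 0.
S = [[7, 0, 0], [1, 8, -4], [8, 8, -4]].
Row 1: (7)·x + (0)·-1 + (0)·z = 0
Row 2: (1)·x + (8)·-1 + (-4)·z = 0
Row 3: (8)·x + (8)·-1 + (-4)·z = 0
Solving gives x = 0, z = -2.
Check: S·(0, -1, -2) = (0, 0, 0) = 0·(0, -1, -2).

0, -2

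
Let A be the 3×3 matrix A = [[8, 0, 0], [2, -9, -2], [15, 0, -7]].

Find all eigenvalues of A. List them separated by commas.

Compute the characteristic polynomial p(λ) = det(λI - A).
Cofactor expansion gives p(λ) = λ^3 + 8λ^2 - 65λ - 504.
Since p(-7) = 0, λ = -7 is a root.
Dividing by (λ + 7) leaves λ^2 + λ - 72.
The quadratic factors as (λ + 9)·(λ - 8).
Eigenvalues: -9, -7, 8.

-9, -7, 8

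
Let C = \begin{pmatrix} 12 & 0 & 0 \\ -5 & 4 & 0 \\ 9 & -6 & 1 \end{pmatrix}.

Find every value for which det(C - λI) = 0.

1, 4, 12

C is lower triangular, so its eigenvalues are the diagonal entries.
Diagonal: 12, 4, 1.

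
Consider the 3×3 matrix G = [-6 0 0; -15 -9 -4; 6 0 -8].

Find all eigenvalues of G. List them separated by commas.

Set up det(lambda·I - G) = 0.
Expanding along the first row, p(lambda) = lambda^3 + 23·lambda^2 + 174·lambda + 432.
Rational-root test: lambda = -8 gives p(-8) = 0.
Dividing by (lambda + 8) leaves lambda^2 + 15·lambda + 54.
The quadratic factors as (lambda + 9)·(lambda + 6).
Eigenvalues: -9, -8, -6.

-9, -8, -6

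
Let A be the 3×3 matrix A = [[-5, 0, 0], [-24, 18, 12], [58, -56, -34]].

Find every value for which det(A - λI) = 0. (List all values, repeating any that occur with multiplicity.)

-10, -6, -5

Set up det(lambda·I - A) = 0.
Cofactor expansion gives p(lambda) = lambda^3 + 21·lambda^2 + 140·lambda + 300.
Since p(-5) = 0, lambda = -5 is a root.
Factor out (lambda + 5): p(lambda) = (lambda + 5)·(lambda^2 + 16·lambda + 60).
The quadratic factors as (lambda + 10)·(lambda + 6).
Eigenvalues: -10, -6, -5.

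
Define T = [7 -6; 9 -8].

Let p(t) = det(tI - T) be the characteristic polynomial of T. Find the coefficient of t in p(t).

1

The coefficient of t of det(tI - T) is −trace(T).
trace(T) = (7) + (-8) = -1, so the coefficient is 1.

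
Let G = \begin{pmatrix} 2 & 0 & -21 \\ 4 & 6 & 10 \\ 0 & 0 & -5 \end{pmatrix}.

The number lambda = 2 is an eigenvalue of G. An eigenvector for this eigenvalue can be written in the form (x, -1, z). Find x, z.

We need (G - 2I)v = 0.
G - 2I = [[0, 0, -21], [4, 4, 10], [0, 0, -7]].
Row 1: (0)·x + (0)·-1 + (-21)·z = 0
Row 2: (4)·x + (4)·-1 + (10)·z = 0
Row 3: (0)·x + (0)·-1 + (-7)·z = 0
Solving gives x = 1, z = 0.
Check: G·(1, -1, 0) = (2, -2, 0) = 2·(1, -1, 0).

1, 0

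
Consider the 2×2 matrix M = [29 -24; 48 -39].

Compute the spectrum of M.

-7, -3

det(M - λI) = (29 - λ)(-39 - λ) - (-24)·(48) = λ^2 + 10λ + 21.
This factors as (λ + 7)·(λ + 3) = 0.
Eigenvalues: -7, -3.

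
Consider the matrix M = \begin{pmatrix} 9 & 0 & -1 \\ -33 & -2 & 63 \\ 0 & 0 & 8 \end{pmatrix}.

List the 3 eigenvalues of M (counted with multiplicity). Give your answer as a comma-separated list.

The characteristic polynomial is p(r) = det(rI - M).
Cofactor expansion gives p(r) = r^3 - 15r^2 + 38r + 144.
Since p(-2) = 0, r = -2 is a root.
Dividing by (r + 2) leaves r^2 - 17r + 72.
The quadratic factors as (r - 8)·(r - 9).
Eigenvalues: -2, 8, 9.

-2, 8, 9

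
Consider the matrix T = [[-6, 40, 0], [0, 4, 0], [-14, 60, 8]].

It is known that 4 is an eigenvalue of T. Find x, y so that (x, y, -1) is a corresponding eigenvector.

4, 1

We need (T - 4I)v = 0.
T - 4I = [[-10, 40, 0], [0, 0, 0], [-14, 60, 4]].
Row 1: (-10)·x + (40)·y + (0)·-1 = 0
Row 2: (0)·x + (0)·y + (0)·-1 = 0
Row 3: (-14)·x + (60)·y + (4)·-1 = 0
Solving gives x = 4, y = 1.
Check: T·(4, 1, -1) = (16, 4, -4) = 4·(4, 1, -1).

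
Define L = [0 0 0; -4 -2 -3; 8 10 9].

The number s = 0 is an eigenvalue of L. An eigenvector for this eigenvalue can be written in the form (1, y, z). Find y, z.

1, -2

We need (L)v = 0.
L = [[0, 0, 0], [-4, -2, -3], [8, 10, 9]].
Row 1: (0)·1 + (0)·y + (0)·z = 0
Row 2: (-4)·1 + (-2)·y + (-3)·z = 0
Row 3: (8)·1 + (10)·y + (9)·z = 0
Solving gives y = 1, z = -2.
Check: L·(1, 1, -2) = (0, 0, 0) = 0·(1, 1, -2).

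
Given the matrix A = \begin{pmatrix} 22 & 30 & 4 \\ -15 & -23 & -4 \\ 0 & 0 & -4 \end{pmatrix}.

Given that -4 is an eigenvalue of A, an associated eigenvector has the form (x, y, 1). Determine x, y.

We need (A + 4I)v = 0.
A + 4I = [[26, 30, 4], [-15, -19, -4], [0, 0, 0]].
Row 1: (26)·x + (30)·y + (4)·1 = 0
Row 2: (-15)·x + (-19)·y + (-4)·1 = 0
Row 3: (0)·x + (0)·y + (0)·1 = 0
Solving gives x = 1, y = -1.
Check: A·(1, -1, 1) = (-4, 4, -4) = -4·(1, -1, 1).

1, -1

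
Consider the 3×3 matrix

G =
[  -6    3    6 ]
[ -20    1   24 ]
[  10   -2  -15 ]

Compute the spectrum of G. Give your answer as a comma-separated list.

-11, -6, -3

Set up det(rI - G) = 0.
Cofactor expansion gives p(r) = r^3 + 20r^2 + 117r + 198.
Rational-root test: r = -6 gives p(-6) = 0.
Dividing by (r + 6) leaves r^2 + 14r + 33.
The quadratic factors as (r + 11)·(r + 3).
Eigenvalues: -11, -6, -3.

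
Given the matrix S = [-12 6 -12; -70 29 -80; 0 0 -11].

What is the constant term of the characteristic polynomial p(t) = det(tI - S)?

p(0) = det(0·I − S) = det(−S) = (−1)^3·det(S).
det(S) = -792, so p(0) = 792.

792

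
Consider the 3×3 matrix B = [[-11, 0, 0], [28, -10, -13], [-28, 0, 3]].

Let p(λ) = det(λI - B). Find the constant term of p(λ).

p(λ) = λ^3 + 18λ^2 + 47λ - 330.
The constant term is -330.

-330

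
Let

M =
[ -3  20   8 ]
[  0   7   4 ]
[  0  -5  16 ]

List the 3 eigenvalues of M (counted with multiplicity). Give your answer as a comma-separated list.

-3, 11, 12

Set up det(λI - M) = 0.
Cofactor expansion gives p(λ) = λ^3 - 20λ^2 + 63λ + 396.
Since p(11) = 0, λ = 11 is a root.
Dividing by (λ - 11) leaves λ^2 - 9λ - 36.
The quadratic factors as (λ + 3)·(λ - 12).
Eigenvalues: -3, 11, 12.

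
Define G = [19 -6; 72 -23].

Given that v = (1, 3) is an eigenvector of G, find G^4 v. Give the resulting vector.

(1, 3)

First find the eigenvalue: Gv = (1, 3) = 1·(1, 3), so λ = 1.
Then G^4 v = λ^4·v = 1^4·(1, 3) = 1·(1, 3) = (1, 3).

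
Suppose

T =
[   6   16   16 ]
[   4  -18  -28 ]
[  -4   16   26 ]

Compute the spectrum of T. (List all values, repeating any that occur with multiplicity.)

-2, 6, 10

Compute the characteristic polynomial p(r) = det(rI - T).
Expanding the 3×3 determinant: p(r) = r^3 - 14r^2 + 28r + 120.
Try r = -2: p(-2) = 0, so -2 is a root.
Factor out (r + 2): p(r) = (r + 2)·(r^2 - 16r + 60).
The quadratic factors as (r - 6)·(r - 10).
Eigenvalues: -2, 6, 10.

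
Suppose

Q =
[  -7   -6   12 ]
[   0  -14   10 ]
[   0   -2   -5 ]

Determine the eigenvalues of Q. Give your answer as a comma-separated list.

Set up det(rI - Q) = 0.
Expanding along the first row, p(r) = r^3 + 26r^2 + 223r + 630.
Rational-root test: r = -9 gives p(-9) = 0.
Dividing by (r + 9) leaves r^2 + 17r + 70.
The quadratic factors as (r + 10)·(r + 7).
Eigenvalues: -10, -9, -7.

-10, -9, -7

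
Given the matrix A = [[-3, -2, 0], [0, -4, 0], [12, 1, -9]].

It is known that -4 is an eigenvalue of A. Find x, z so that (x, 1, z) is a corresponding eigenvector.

2, 5

We need (A + 4I)v = 0.
A + 4I = [[1, -2, 0], [0, 0, 0], [12, 1, -5]].
Row 1: (1)·x + (-2)·1 + (0)·z = 0
Row 2: (0)·x + (0)·1 + (0)·z = 0
Row 3: (12)·x + (1)·1 + (-5)·z = 0
Solving gives x = 2, z = 5.
Check: A·(2, 1, 5) = (-8, -4, -20) = -4·(2, 1, 5).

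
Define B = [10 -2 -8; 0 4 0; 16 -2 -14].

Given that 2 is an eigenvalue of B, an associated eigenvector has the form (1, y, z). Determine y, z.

We need (B - 2I)v = 0.
B - 2I = [[8, -2, -8], [0, 2, 0], [16, -2, -16]].
Row 1: (8)·1 + (-2)·y + (-8)·z = 0
Row 2: (0)·1 + (2)·y + (0)·z = 0
Row 3: (16)·1 + (-2)·y + (-16)·z = 0
Solving gives y = 0, z = 1.
Check: B·(1, 0, 1) = (2, 0, 2) = 2·(1, 0, 1).

0, 1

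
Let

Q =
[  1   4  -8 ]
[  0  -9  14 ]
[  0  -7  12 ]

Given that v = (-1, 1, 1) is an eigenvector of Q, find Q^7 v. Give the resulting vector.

First find the eigenvalue: Qv = (-5, 5, 5) = 5·(-1, 1, 1), so λ = 5.
Then Q^7 v = λ^7·v = 5^7·(-1, 1, 1) = 78125·(-1, 1, 1) = (-78125, 78125, 78125).

(-78125, 78125, 78125)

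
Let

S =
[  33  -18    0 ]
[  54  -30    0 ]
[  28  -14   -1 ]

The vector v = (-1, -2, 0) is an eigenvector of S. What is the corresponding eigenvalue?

-3

Compute Sv: S·(-1, -2, 0) = (3, 6, 0).
Since Sv = λv, compare component 1: 3 = λ·-1, so λ = -3.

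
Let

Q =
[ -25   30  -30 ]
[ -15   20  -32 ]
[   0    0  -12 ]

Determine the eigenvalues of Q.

Compute the characteristic polynomial p(λ) = det(λI - Q).
Expanding along the first row, p(λ) = λ^3 + 17λ^2 + 10λ - 600.
Try λ = -10: p(-10) = 0, so -10 is a root.
Dividing by (λ + 10) leaves λ^2 + 7λ - 60.
The quadratic factors as (λ + 12)·(λ - 5).
Eigenvalues: -12, -10, 5.

-12, -10, 5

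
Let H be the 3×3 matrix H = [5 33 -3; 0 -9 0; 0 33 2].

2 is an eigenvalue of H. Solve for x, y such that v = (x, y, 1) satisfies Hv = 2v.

1, 0

We need (H - 2I)v = 0.
H - 2I = [[3, 33, -3], [0, -11, 0], [0, 33, 0]].
Row 1: (3)·x + (33)·y + (-3)·1 = 0
Row 2: (0)·x + (-11)·y + (0)·1 = 0
Row 3: (0)·x + (33)·y + (0)·1 = 0
Solving gives x = 1, y = 0.
Check: H·(1, 0, 1) = (2, 0, 2) = 2·(1, 0, 1).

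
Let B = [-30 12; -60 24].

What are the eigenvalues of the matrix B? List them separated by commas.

-6, 0

det(B - rI) = (-30 - r)(24 - r) - (12)·(-60) = r^2 + 6r.
This factors as (r + 6)·r = 0.
Eigenvalues: -6, 0.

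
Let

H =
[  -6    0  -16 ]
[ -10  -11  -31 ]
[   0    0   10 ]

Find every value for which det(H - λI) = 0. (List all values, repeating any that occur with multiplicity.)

Set up det(tI - H) = 0.
Expanding along the first row, p(t) = t^3 + 7t^2 - 104t - 660.
Since p(-6) = 0, t = -6 is a root.
Dividing by (t + 6) leaves t^2 + t - 110.
The quadratic factors as (t + 11)·(t - 10).
Eigenvalues: -11, -6, 10.

-11, -6, 10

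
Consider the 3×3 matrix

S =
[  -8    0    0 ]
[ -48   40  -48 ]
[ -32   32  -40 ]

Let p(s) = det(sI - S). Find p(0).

p(0) = det(0·I − S) = det(−S) = (−1)^3·det(S).
det(S) = 512, so p(0) = -512.

-512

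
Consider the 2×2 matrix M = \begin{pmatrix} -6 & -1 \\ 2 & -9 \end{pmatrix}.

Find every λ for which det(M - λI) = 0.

-8, -7

det(M - lambda·I) = (-6 - lambda)(-9 - lambda) - (-1)·(2) = lambda^2 + 15·lambda + 56.
This factors as (lambda + 8)·(lambda + 7) = 0.
Eigenvalues: -8, -7.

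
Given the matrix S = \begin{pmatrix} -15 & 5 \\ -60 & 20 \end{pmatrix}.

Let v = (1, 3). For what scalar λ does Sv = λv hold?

Compute Sv: S·(1, 3) = (0, 0).
Since Sv = λv, compare component 1: 0 = λ·1, so λ = 0.

0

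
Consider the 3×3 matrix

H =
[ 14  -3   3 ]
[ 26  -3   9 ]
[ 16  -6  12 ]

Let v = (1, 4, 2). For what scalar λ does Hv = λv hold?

Compute Hv: H·(1, 4, 2) = (8, 32, 16).
Since Hv = λv, compare component 1: 8 = λ·1, so λ = 8.

8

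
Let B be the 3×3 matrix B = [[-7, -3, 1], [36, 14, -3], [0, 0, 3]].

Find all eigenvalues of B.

Compute the characteristic polynomial p(lambda) = det(lambda·I - B).
Expanding along the first row, p(lambda) = lambda^3 - 10·lambda^2 + 31·lambda - 30.
Rational-root test: lambda = 5 gives p(5) = 0.
Dividing by (lambda - 5) leaves lambda^2 - 5·lambda + 6.
The quadratic factors as (lambda - 2)·(lambda - 3).
Eigenvalues: 2, 3, 5.

2, 3, 5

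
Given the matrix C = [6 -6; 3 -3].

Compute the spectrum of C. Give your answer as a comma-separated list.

det(C - lambda·I) = (6 - lambda)(-3 - lambda) - (-6)·(3) = lambda^2 - 3·lambda.
This factors as lambda·(lambda - 3) = 0.
Eigenvalues: 0, 3.

0, 3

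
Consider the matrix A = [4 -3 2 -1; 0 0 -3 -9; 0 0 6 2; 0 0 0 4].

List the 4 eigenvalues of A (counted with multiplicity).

A is upper triangular, so its eigenvalues are the diagonal entries.
Diagonal: 4, 0, 6, 4.

0, 4, 4, 6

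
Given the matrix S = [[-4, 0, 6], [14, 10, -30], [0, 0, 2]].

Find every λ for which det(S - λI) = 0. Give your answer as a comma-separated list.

Set up det(λI - S) = 0.
Cofactor expansion gives p(λ) = λ^3 - 8λ^2 - 28λ + 80.
Since p(2) = 0, λ = 2 is a root.
Factor out (λ - 2): p(λ) = (λ - 2)·(λ^2 - 6λ - 40).
The quadratic factors as (λ + 4)·(λ - 10).
Eigenvalues: -4, 2, 10.

-4, 2, 10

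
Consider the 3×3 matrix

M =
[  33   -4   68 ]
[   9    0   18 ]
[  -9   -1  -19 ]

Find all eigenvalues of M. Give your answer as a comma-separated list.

-1, 6, 9

Compute the characteristic polynomial p(λ) = det(λI - M).
Expanding along the first row, p(λ) = λ^3 - 14λ^2 + 39λ + 54.
Rational-root test: λ = -1 gives p(-1) = 0.
Factor out (λ + 1): p(λ) = (λ + 1)·(λ^2 - 15λ + 54).
The quadratic factors as (λ - 6)·(λ - 9).
Eigenvalues: -1, 6, 9.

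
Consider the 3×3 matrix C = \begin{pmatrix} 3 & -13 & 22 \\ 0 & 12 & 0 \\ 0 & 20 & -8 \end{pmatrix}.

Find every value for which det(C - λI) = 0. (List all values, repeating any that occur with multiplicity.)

Compute the characteristic polynomial p(μ) = det(μI - C).
Expanding along the first row, p(μ) = μ^3 - 7μ^2 - 84μ + 288.
Since p(-8) = 0, μ = -8 is a root.
Dividing by (μ + 8) leaves μ^2 - 15μ + 36.
The quadratic factors as (μ - 3)·(μ - 12).
Eigenvalues: -8, 3, 12.

-8, 3, 12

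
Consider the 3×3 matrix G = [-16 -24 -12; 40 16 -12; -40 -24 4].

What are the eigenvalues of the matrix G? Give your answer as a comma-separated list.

Compute the characteristic polynomial p(s) = det(sI - G).
Cofactor expansion gives p(s) = s^3 - 4s^2 - 64s + 256.
Try s = 8: p(8) = 0, so 8 is a root.
Factor out (s - 8): p(s) = (s - 8)·(s^2 + 4s - 32).
The quadratic factors as (s + 8)·(s - 4).
Eigenvalues: -8, 4, 8.

-8, 4, 8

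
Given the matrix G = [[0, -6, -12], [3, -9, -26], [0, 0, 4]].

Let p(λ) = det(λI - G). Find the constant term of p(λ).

-72

p(λ) = λ^3 + 5λ^2 - 18λ - 72.
The constant term is -72.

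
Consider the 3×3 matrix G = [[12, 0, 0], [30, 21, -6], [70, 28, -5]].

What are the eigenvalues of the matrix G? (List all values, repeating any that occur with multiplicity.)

7, 9, 12

Compute the characteristic polynomial p(s) = det(sI - G).
Cofactor expansion gives p(s) = s^3 - 28s^2 + 255s - 756.
Since p(9) = 0, s = 9 is a root.
Factor out (s - 9): p(s) = (s - 9)·(s^2 - 19s + 84).
The quadratic factors as (s - 7)·(s - 12).
Eigenvalues: 7, 9, 12.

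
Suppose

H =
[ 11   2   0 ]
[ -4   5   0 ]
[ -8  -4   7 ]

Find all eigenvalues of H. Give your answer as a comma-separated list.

7, 7, 9

Set up det(μI - H) = 0.
Cofactor expansion gives p(μ) = μ^3 - 23μ^2 + 175μ - 441.
Try μ = 9: p(9) = 0, so 9 is a root.
Dividing by (μ - 9) leaves μ^2 - 14μ + 49.
The quadratic factor is (μ - 7)^2.
Eigenvalues: 7, 7, 9.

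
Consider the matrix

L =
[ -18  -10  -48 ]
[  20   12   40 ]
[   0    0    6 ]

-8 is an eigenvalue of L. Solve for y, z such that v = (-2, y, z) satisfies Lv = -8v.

We need (L + 8I)v = 0.
L + 8I = [[-10, -10, -48], [20, 20, 40], [0, 0, 14]].
Row 1: (-10)·-2 + (-10)·y + (-48)·z = 0
Row 2: (20)·-2 + (20)·y + (40)·z = 0
Row 3: (0)·-2 + (0)·y + (14)·z = 0
Solving gives y = 2, z = 0.
Check: L·(-2, 2, 0) = (16, -16, 0) = -8·(-2, 2, 0).

2, 0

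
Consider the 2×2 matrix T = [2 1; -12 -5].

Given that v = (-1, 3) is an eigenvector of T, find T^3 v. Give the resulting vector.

First find the eigenvalue: Tv = (1, -3) = -1·(-1, 3), so λ = -1.
Then T^3 v = λ^3·v = (-1)^3·(-1, 3) = -1·(-1, 3) = (1, -3).

(1, -3)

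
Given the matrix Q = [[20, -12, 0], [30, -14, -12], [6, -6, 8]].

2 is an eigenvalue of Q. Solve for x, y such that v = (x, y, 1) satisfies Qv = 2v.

2, 3

We need (Q - 2I)v = 0.
Q - 2I = [[18, -12, 0], [30, -16, -12], [6, -6, 6]].
Row 1: (18)·x + (-12)·y + (0)·1 = 0
Row 2: (30)·x + (-16)·y + (-12)·1 = 0
Row 3: (6)·x + (-6)·y + (6)·1 = 0
Solving gives x = 2, y = 3.
Check: Q·(2, 3, 1) = (4, 6, 2) = 2·(2, 3, 1).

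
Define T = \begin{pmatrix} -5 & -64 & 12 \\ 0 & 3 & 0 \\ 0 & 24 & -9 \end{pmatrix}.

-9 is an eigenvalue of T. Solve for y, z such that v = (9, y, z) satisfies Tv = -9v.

We need (T + 9I)v = 0.
T + 9I = [[4, -64, 12], [0, 12, 0], [0, 24, 0]].
Row 1: (4)·9 + (-64)·y + (12)·z = 0
Row 2: (0)·9 + (12)·y + (0)·z = 0
Row 3: (0)·9 + (24)·y + (0)·z = 0
Solving gives y = 0, z = -3.
Check: T·(9, 0, -3) = (-81, 0, 27) = -9·(9, 0, -3).

0, -3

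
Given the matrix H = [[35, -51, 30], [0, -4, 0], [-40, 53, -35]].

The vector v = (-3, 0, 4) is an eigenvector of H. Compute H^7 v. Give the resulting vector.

(234375, 0, -312500)

First find the eigenvalue: Hv = (15, 0, -20) = -5·(-3, 0, 4), so λ = -5.
Then H^7 v = λ^7·v = (-5)^7·(-3, 0, 4) = -78125·(-3, 0, 4) = (234375, 0, -312500).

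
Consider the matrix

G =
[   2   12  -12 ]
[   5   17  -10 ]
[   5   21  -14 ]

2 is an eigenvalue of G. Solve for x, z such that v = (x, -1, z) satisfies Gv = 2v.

1, -1

We need (G - 2I)v = 0.
G - 2I = [[0, 12, -12], [5, 15, -10], [5, 21, -16]].
Row 1: (0)·x + (12)·-1 + (-12)·z = 0
Row 2: (5)·x + (15)·-1 + (-10)·z = 0
Row 3: (5)·x + (21)·-1 + (-16)·z = 0
Solving gives x = 1, z = -1.
Check: G·(1, -1, -1) = (2, -2, -2) = 2·(1, -1, -1).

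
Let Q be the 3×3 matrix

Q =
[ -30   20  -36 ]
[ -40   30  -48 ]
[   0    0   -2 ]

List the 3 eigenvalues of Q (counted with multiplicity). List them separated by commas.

Set up det(tI - Q) = 0.
Expanding along the first row, p(t) = t^3 + 2t^2 - 100t - 200.
Try t = -10: p(-10) = 0, so -10 is a root.
Dividing by (t + 10) leaves t^2 - 8t - 20.
The quadratic factors as (t + 2)·(t - 10).
Eigenvalues: -10, -2, 10.

-10, -2, 10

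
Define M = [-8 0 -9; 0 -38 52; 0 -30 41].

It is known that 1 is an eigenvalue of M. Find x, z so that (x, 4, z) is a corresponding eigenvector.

-3, 3

We need (M - 1I)v = 0.
M - 1I = [[-9, 0, -9], [0, -39, 52], [0, -30, 40]].
Row 1: (-9)·x + (0)·4 + (-9)·z = 0
Row 2: (0)·x + (-39)·4 + (52)·z = 0
Row 3: (0)·x + (-30)·4 + (40)·z = 0
Solving gives x = -3, z = 3.
Check: M·(-3, 4, 3) = (-3, 4, 3) = 1·(-3, 4, 3).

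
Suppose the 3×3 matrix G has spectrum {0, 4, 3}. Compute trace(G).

7

trace(G) is the sum of the eigenvalues: (0) + (4) + (3) = 7.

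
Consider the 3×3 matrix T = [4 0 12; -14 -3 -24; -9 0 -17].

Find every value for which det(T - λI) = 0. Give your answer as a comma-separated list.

-8, -5, -3

Compute the characteristic polynomial p(μ) = det(μI - T).
Expanding along the first row, p(μ) = μ^3 + 16μ^2 + 79μ + 120.
Try μ = -3: p(-3) = 0, so -3 is a root.
Dividing by (μ + 3) leaves μ^2 + 13μ + 40.
The quadratic factors as (μ + 8)·(μ + 5).
Eigenvalues: -8, -5, -3.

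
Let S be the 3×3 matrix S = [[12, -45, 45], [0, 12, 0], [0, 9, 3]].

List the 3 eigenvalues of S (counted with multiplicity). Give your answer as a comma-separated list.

3, 12, 12

The characteristic polynomial is p(lambda) = det(lambda·I - S).
Expanding the 3×3 determinant: p(lambda) = lambda^3 - 27·lambda^2 + 216·lambda - 432.
Since p(3) = 0, lambda = 3 is a root.
Factor out (lambda - 3): p(lambda) = (lambda - 3)·(lambda^2 - 24·lambda + 144).
The quadratic factor is (lambda - 12)^2.
Eigenvalues: 3, 12, 12.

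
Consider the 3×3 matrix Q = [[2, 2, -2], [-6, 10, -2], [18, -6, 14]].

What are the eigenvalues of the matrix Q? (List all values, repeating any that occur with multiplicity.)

8, 8, 10

Set up det(rI - Q) = 0.
Expanding along the first row, p(r) = r^3 - 26r^2 + 224r - 640.
Since p(8) = 0, r = 8 is a root.
Dividing by (r - 8) leaves r^2 - 18r + 80.
The quadratic factors as (r - 8)·(r - 10).
Eigenvalues: 8, 8, 10.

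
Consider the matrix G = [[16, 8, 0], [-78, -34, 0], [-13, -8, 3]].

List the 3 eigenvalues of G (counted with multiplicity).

Set up det(sI - G) = 0.
Expanding the 3×3 determinant: p(s) = s^3 + 15s^2 + 26s - 240.
Rational-root test: s = 3 gives p(3) = 0.
Dividing by (s - 3) leaves s^2 + 18s + 80.
The quadratic factors as (s + 10)·(s + 8).
Eigenvalues: -10, -8, 3.

-10, -8, 3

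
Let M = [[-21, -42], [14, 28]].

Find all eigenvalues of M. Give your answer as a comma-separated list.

det(M - sI) = (-21 - s)(28 - s) - (-42)·(14) = s^2 - 7s.
This factors as s·(s - 7) = 0.
Eigenvalues: 0, 7.

0, 7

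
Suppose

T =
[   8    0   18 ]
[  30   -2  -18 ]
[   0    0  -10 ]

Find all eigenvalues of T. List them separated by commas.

The characteristic polynomial is p(t) = det(tI - T).
Cofactor expansion gives p(t) = t^3 + 4t^2 - 76t - 160.
Since p(-2) = 0, t = -2 is a root.
Dividing by (t + 2) leaves t^2 + 2t - 80.
The quadratic factors as (t + 10)·(t - 8).
Eigenvalues: -10, -2, 8.

-10, -2, 8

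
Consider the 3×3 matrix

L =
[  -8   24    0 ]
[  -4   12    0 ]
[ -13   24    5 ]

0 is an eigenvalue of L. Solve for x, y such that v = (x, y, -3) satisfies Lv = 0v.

We need (L)v = 0.
L = [[-8, 24, 0], [-4, 12, 0], [-13, 24, 5]].
Row 1: (-8)·x + (24)·y + (0)·-3 = 0
Row 2: (-4)·x + (12)·y + (0)·-3 = 0
Row 3: (-13)·x + (24)·y + (5)·-3 = 0
Solving gives x = -3, y = -1.
Check: L·(-3, -1, -3) = (0, 0, 0) = 0·(-3, -1, -3).

-3, -1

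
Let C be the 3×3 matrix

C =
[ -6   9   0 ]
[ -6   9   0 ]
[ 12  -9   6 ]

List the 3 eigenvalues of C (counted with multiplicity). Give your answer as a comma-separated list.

Compute the characteristic polynomial p(r) = det(rI - C).
Cofactor expansion gives p(r) = r^3 - 9r^2 + 18r.
Since p(0) = 0, r = 0 is a root.
Dividing by r leaves r^2 - 9r + 18.
The quadratic factors as (r - 3)·(r - 6).
Eigenvalues: 0, 3, 6.

0, 3, 6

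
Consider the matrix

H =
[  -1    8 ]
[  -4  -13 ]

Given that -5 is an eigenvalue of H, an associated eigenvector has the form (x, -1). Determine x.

2

We need (H + 5I)v = 0.
H + 5I = [[4, 8], [-4, -8]].
Row 1: (4)·x + (8)·-1 = 0
Row 2: (-4)·x + (-8)·-1 = 0
Solving gives x = 2.
Check: H·(2, -1) = (-10, 5) = -5·(2, -1).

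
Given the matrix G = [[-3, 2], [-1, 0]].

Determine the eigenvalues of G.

-2, -1

det(G - lambda·I) = (-3 - lambda)(0 - lambda) - (2)·(-1) = lambda^2 + 3·lambda + 2.
This factors as (lambda + 2)·(lambda + 1) = 0.
Eigenvalues: -2, -1.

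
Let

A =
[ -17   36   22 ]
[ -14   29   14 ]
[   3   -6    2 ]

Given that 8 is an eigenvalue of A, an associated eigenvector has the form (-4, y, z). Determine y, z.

-4, 2

We need (A - 8I)v = 0.
A - 8I = [[-25, 36, 22], [-14, 21, 14], [3, -6, -6]].
Row 1: (-25)·-4 + (36)·y + (22)·z = 0
Row 2: (-14)·-4 + (21)·y + (14)·z = 0
Row 3: (3)·-4 + (-6)·y + (-6)·z = 0
Solving gives y = -4, z = 2.
Check: A·(-4, -4, 2) = (-32, -32, 16) = 8·(-4, -4, 2).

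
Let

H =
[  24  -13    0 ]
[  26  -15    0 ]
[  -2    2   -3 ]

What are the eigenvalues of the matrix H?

Set up det(tI - H) = 0.
Cofactor expansion gives p(t) = t^3 - 6t^2 - 49t - 66.
Try t = -2: p(-2) = 0, so -2 is a root.
Factor out (t + 2): p(t) = (t + 2)·(t^2 - 8t - 33).
The quadratic factors as (t + 3)·(t - 11).
Eigenvalues: -3, -2, 11.

-3, -2, 11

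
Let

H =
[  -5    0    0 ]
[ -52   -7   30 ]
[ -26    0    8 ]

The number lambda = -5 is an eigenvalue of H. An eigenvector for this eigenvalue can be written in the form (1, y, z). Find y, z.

We need (H + 5I)v = 0.
H + 5I = [[0, 0, 0], [-52, -2, 30], [-26, 0, 13]].
Row 1: (0)·1 + (0)·y + (0)·z = 0
Row 2: (-52)·1 + (-2)·y + (30)·z = 0
Row 3: (-26)·1 + (0)·y + (13)·z = 0
Solving gives y = 4, z = 2.
Check: H·(1, 4, 2) = (-5, -20, -10) = -5·(1, 4, 2).

4, 2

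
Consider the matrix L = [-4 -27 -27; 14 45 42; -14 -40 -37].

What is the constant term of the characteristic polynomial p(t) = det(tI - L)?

p(0) = det(0·I − L) = det(−L) = (−1)^3·det(L).
det(L) = -60, so p(0) = 60.

60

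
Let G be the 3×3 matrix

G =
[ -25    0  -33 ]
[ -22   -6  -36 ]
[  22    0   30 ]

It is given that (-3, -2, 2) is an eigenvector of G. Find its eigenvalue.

Compute Gv: G·(-3, -2, 2) = (9, 6, -6).
Since Gv = λv, compare component 1: 9 = λ·-3, so λ = -3.

-3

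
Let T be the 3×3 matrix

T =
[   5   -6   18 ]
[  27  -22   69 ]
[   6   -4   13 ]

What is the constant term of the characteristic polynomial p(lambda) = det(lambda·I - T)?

-4

p(0) = det(0·I − T) = det(−T) = (−1)^3·det(T).
det(T) = 4, so p(0) = -4.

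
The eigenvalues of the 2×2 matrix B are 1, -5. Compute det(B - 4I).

27

If B has eigenvalues 1, -5, then B - 4I has eigenvalues -3, -9.
det(B - 4I) = (-3) · (-9) = 27.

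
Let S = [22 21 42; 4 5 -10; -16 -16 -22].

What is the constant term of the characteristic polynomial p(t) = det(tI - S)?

p(0) = det(0·I − S) = det(−S) = (−1)^3·det(S).
det(S) = -60, so p(0) = 60.

60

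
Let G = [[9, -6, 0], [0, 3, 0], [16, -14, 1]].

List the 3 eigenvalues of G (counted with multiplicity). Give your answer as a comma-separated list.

Set up det(λI - G) = 0.
Expanding the 3×3 determinant: p(λ) = λ^3 - 13λ^2 + 39λ - 27.
Since p(3) = 0, λ = 3 is a root.
Dividing by (λ - 3) leaves λ^2 - 10λ + 9.
The quadratic factors as (λ - 1)·(λ - 9).
Eigenvalues: 1, 3, 9.

1, 3, 9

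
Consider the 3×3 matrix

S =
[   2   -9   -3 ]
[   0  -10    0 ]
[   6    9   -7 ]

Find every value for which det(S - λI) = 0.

-10, -4, -1

Compute the characteristic polynomial p(r) = det(rI - S).
Expanding along the first row, p(r) = r^3 + 15r^2 + 54r + 40.
Rational-root test: r = -4 gives p(-4) = 0.
Dividing by (r + 4) leaves r^2 + 11r + 10.
The quadratic factors as (r + 10)·(r + 1).
Eigenvalues: -10, -4, -1.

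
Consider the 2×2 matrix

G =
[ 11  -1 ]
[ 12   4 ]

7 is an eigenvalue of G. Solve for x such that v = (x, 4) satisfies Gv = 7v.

1

We need (G - 7I)v = 0.
G - 7I = [[4, -1], [12, -3]].
Row 1: (4)·x + (-1)·4 = 0
Row 2: (12)·x + (-3)·4 = 0
Solving gives x = 1.
Check: G·(1, 4) = (7, 28) = 7·(1, 4).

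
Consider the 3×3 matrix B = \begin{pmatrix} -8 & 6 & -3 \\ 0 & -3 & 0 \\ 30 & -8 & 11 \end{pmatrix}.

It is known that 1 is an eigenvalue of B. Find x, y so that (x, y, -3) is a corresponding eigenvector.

We need (B - 1I)v = 0.
B - 1I = [[-9, 6, -3], [0, -4, 0], [30, -8, 10]].
Row 1: (-9)·x + (6)·y + (-3)·-3 = 0
Row 2: (0)·x + (-4)·y + (0)·-3 = 0
Row 3: (30)·x + (-8)·y + (10)·-3 = 0
Solving gives x = 1, y = 0.
Check: B·(1, 0, -3) = (1, 0, -3) = 1·(1, 0, -3).

1, 0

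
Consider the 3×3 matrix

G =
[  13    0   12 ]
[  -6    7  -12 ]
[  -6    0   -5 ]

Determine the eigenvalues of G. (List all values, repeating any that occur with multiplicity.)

The characteristic polynomial is p(λ) = det(λI - G).
Expanding along the first row, p(λ) = λ^3 - 15λ^2 + 63λ - 49.
Since p(1) = 0, λ = 1 is a root.
Factor out (λ - 1): p(λ) = (λ - 1)·(λ^2 - 14λ + 49).
The quadratic factor is (λ - 7)^2.
Eigenvalues: 1, 7, 7.

1, 7, 7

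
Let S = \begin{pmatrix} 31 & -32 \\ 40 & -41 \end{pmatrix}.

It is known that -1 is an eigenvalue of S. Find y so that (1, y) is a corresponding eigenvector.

1

We need (S + 1I)v = 0.
S + 1I = [[32, -32], [40, -40]].
Row 1: (32)·1 + (-32)·y = 0
Row 2: (40)·1 + (-40)·y = 0
Solving gives y = 1.
Check: S·(1, 1) = (-1, -1) = -1·(1, 1).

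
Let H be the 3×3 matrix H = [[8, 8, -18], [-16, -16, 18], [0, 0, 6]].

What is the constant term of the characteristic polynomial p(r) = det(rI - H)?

0

p(0) = det(0·I − H) = det(−H) = (−1)^3·det(H).
det(H) = 0, so p(0) = 0.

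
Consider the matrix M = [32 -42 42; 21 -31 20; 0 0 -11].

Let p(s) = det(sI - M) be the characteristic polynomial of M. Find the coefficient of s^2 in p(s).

The coefficient of s^2 of det(sI - M) is −trace(M).
trace(M) = (32) + (-31) + (-11) = -10, so the coefficient is 10.

10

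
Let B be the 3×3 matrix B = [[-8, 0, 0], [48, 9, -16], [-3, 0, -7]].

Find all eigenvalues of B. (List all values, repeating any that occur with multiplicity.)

-8, -7, 9

Set up det(tI - B) = 0.
Cofactor expansion gives p(t) = t^3 + 6t^2 - 79t - 504.
Try t = -7: p(-7) = 0, so -7 is a root.
Dividing by (t + 7) leaves t^2 - t - 72.
The quadratic factors as (t + 8)·(t - 9).
Eigenvalues: -8, -7, 9.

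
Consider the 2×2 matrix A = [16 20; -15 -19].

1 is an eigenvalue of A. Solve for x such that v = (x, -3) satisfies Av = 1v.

We need (A - 1I)v = 0.
A - 1I = [[15, 20], [-15, -20]].
Row 1: (15)·x + (20)·-3 = 0
Row 2: (-15)·x + (-20)·-3 = 0
Solving gives x = 4.
Check: A·(4, -3) = (4, -3) = 1·(4, -3).

4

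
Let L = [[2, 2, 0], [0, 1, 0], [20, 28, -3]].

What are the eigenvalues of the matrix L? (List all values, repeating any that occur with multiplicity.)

-3, 1, 2

Compute the characteristic polynomial p(lambda) = det(lambda·I - L).
Cofactor expansion gives p(lambda) = lambda^3 - 7·lambda + 6.
Rational-root test: lambda = 2 gives p(2) = 0.
Factor out (lambda - 2): p(lambda) = (lambda - 2)·(lambda^2 + 2·lambda - 3).
The quadratic factors as (lambda + 3)·(lambda - 1).
Eigenvalues: -3, 1, 2.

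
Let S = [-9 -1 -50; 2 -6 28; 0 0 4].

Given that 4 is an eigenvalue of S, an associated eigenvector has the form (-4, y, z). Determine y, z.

We need (S - 4I)v = 0.
S - 4I = [[-13, -1, -50], [2, -10, 28], [0, 0, 0]].
Row 1: (-13)·-4 + (-1)·y + (-50)·z = 0
Row 2: (2)·-4 + (-10)·y + (28)·z = 0
Row 3: (0)·-4 + (0)·y + (0)·z = 0
Solving gives y = 2, z = 1.
Check: S·(-4, 2, 1) = (-16, 8, 4) = 4·(-4, 2, 1).

2, 1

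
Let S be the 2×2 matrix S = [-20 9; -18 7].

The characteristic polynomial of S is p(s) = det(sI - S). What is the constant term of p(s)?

22

p(s) = s^2 + 13s + 22.
The constant term is 22.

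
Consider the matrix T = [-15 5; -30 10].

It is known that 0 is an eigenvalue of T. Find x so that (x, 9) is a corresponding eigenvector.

3

We need (T)v = 0.
T = [[-15, 5], [-30, 10]].
Row 1: (-15)·x + (5)·9 = 0
Row 2: (-30)·x + (10)·9 = 0
Solving gives x = 3.
Check: T·(3, 9) = (0, 0) = 0·(3, 9).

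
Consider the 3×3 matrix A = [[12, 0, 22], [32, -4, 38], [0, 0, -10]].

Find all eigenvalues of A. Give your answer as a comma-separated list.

Compute the characteristic polynomial p(s) = det(sI - A).
Expanding along the first row, p(s) = s^3 + 2s^2 - 128s - 480.
Since p(-4) = 0, s = -4 is a root.
Factor out (s + 4): p(s) = (s + 4)·(s^2 - 2s - 120).
The quadratic factors as (s + 10)·(s - 12).
Eigenvalues: -10, -4, 12.

-10, -4, 12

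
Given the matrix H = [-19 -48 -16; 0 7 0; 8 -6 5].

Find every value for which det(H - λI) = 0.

-11, -3, 7

The characteristic polynomial is p(s) = det(sI - H).
Expanding along the first row, p(s) = s^3 + 7s^2 - 65s - 231.
Rational-root test: s = -11 gives p(-11) = 0.
Dividing by (s + 11) leaves s^2 - 4s - 21.
The quadratic factors as (s + 3)·(s - 7).
Eigenvalues: -11, -3, 7.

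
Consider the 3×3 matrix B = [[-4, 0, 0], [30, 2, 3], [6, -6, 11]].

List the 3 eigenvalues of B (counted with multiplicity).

-4, 5, 8

Set up det(λI - B) = 0.
Expanding the 3×3 determinant: p(λ) = λ^3 - 9λ^2 - 12λ + 160.
Rational-root test: λ = -4 gives p(-4) = 0.
Factor out (λ + 4): p(λ) = (λ + 4)·(λ^2 - 13λ + 40).
The quadratic factors as (λ - 5)·(λ - 8).
Eigenvalues: -4, 5, 8.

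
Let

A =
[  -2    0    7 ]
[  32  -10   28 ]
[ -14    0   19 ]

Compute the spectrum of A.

-10, 5, 12

Set up det(lambda·I - A) = 0.
Expanding along the first row, p(lambda) = lambda^3 - 7·lambda^2 - 110·lambda + 600.
Since p(12) = 0, lambda = 12 is a root.
Factor out (lambda - 12): p(lambda) = (lambda - 12)·(lambda^2 + 5·lambda - 50).
The quadratic factors as (lambda + 10)·(lambda - 5).
Eigenvalues: -10, 5, 12.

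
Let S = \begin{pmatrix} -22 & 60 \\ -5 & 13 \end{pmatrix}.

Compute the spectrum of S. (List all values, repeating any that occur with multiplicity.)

det(S - λI) = (-22 - λ)(13 - λ) - (60)·(-5) = λ^2 + 9λ + 14.
This factors as (λ + 7)·(λ + 2) = 0.
Eigenvalues: -7, -2.

-7, -2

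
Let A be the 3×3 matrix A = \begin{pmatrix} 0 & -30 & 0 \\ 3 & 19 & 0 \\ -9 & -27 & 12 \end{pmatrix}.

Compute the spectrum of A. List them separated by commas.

9, 10, 12

Set up det(λI - A) = 0.
Expanding the 3×3 determinant: p(λ) = λ^3 - 31λ^2 + 318λ - 1080.
Since p(9) = 0, λ = 9 is a root.
Factor out (λ - 9): p(λ) = (λ - 9)·(λ^2 - 22λ + 120).
The quadratic factors as (λ - 10)·(λ - 12).
Eigenvalues: 9, 10, 12.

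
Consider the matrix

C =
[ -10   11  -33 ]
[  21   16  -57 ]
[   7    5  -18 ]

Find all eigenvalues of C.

The characteristic polynomial is p(μ) = det(μI - C).
Cofactor expansion gives p(μ) = μ^3 + 12μ^2 + 17μ - 30.
Try μ = -3: p(-3) = 0, so -3 is a root.
Dividing by (μ + 3) leaves μ^2 + 9μ - 10.
The quadratic factors as (μ + 10)·(μ - 1).
Eigenvalues: -10, -3, 1.

-10, -3, 1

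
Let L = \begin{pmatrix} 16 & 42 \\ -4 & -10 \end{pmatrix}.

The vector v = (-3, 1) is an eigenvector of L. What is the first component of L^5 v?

-96

First find the eigenvalue: Lv = (-6, 2) = 2·(-3, 1), so λ = 2.
Then L^5 v = λ^5·v = 2^5·(-3, 1) = 32·(-3, 1) = (-96, 32).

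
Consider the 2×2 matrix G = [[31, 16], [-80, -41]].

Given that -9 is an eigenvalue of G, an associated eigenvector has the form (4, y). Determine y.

-10

We need (G + 9I)v = 0.
G + 9I = [[40, 16], [-80, -32]].
Row 1: (40)·4 + (16)·y = 0
Row 2: (-80)·4 + (-32)·y = 0
Solving gives y = -10.
Check: G·(4, -10) = (-36, 90) = -9·(4, -10).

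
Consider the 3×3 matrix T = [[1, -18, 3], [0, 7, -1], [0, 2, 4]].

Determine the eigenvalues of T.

1, 5, 6

Compute the characteristic polynomial p(r) = det(rI - T).
Expanding along the first row, p(r) = r^3 - 12r^2 + 41r - 30.
Try r = 5: p(5) = 0, so 5 is a root.
Factor out (r - 5): p(r) = (r - 5)·(r^2 - 7r + 6).
The quadratic factors as (r - 1)·(r - 6).
Eigenvalues: 1, 5, 6.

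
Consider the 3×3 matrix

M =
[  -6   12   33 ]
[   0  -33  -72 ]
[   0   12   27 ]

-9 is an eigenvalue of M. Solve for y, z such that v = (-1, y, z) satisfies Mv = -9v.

3, -1

We need (M + 9I)v = 0.
M + 9I = [[3, 12, 33], [0, -24, -72], [0, 12, 36]].
Row 1: (3)·-1 + (12)·y + (33)·z = 0
Row 2: (0)·-1 + (-24)·y + (-72)·z = 0
Row 3: (0)·-1 + (12)·y + (36)·z = 0
Solving gives y = 3, z = -1.
Check: M·(-1, 3, -1) = (9, -27, 9) = -9·(-1, 3, -1).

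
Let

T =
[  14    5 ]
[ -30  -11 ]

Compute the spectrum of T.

det(T - sI) = (14 - s)(-11 - s) - (5)·(-30) = s^2 - 3s - 4.
This factors as (s + 1)·(s - 4) = 0.
Eigenvalues: -1, 4.

-1, 4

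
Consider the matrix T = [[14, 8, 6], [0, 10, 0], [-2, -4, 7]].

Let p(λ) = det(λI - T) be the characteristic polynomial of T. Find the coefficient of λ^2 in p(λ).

The coefficient of λ^2 of det(λI - T) is −trace(T).
trace(T) = (14) + (10) + (7) = 31, so the coefficient is -31.

-31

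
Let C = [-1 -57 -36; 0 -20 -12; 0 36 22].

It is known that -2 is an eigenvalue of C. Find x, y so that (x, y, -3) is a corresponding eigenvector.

6, 2

We need (C + 2I)v = 0.
C + 2I = [[1, -57, -36], [0, -18, -12], [0, 36, 24]].
Row 1: (1)·x + (-57)·y + (-36)·-3 = 0
Row 2: (0)·x + (-18)·y + (-12)·-3 = 0
Row 3: (0)·x + (36)·y + (24)·-3 = 0
Solving gives x = 6, y = 2.
Check: C·(6, 2, -3) = (-12, -4, 6) = -2·(6, 2, -3).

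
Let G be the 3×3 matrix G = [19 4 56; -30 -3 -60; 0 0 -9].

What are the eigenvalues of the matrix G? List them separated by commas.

-9, 7, 9

Set up det(lambda·I - G) = 0.
Expanding along the first row, p(lambda) = lambda^3 - 7·lambda^2 - 81·lambda + 567.
Since p(7) = 0, lambda = 7 is a root.
Dividing by (lambda - 7) leaves lambda^2 - 81.
The quadratic factors as (lambda + 9)·(lambda - 9).
Eigenvalues: -9, 7, 9.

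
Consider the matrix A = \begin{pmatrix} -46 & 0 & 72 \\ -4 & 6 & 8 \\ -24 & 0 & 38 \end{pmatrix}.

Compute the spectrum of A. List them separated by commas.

The characteristic polynomial is p(t) = det(tI - A).
Expanding the 3×3 determinant: p(t) = t^3 + 2t^2 - 68t + 120.
Rational-root test: t = -10 gives p(-10) = 0.
Factor out (t + 10): p(t) = (t + 10)·(t^2 - 8t + 12).
The quadratic factors as (t - 2)·(t - 6).
Eigenvalues: -10, 2, 6.

-10, 2, 6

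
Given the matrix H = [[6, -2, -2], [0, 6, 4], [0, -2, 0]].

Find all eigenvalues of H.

Compute the characteristic polynomial p(t) = det(tI - H).
Cofactor expansion gives p(t) = t^3 - 12t^2 + 44t - 48.
Try t = 2: p(2) = 0, so 2 is a root.
Factor out (t - 2): p(t) = (t - 2)·(t^2 - 10t + 24).
The quadratic factors as (t - 4)·(t - 6).
Eigenvalues: 2, 4, 6.

2, 4, 6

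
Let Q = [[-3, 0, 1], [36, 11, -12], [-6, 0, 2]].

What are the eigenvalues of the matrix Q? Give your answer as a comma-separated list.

-1, 0, 11

The characteristic polynomial is p(λ) = det(λI - Q).
Cofactor expansion gives p(λ) = λ^3 - 10λ^2 - 11λ.
Rational-root test: λ = -1 gives p(-1) = 0.
Factor out (λ + 1): p(λ) = (λ + 1)·(λ^2 - 11λ).
The quadratic factors as λ·(λ - 11).
Eigenvalues: -1, 0, 11.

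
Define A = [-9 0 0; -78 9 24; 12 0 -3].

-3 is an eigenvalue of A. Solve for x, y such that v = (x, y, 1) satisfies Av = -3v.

We need (A + 3I)v = 0.
A + 3I = [[-6, 0, 0], [-78, 12, 24], [12, 0, 0]].
Row 1: (-6)·x + (0)·y + (0)·1 = 0
Row 2: (-78)·x + (12)·y + (24)·1 = 0
Row 3: (12)·x + (0)·y + (0)·1 = 0
Solving gives x = 0, y = -2.
Check: A·(0, -2, 1) = (0, 6, -3) = -3·(0, -2, 1).

0, -2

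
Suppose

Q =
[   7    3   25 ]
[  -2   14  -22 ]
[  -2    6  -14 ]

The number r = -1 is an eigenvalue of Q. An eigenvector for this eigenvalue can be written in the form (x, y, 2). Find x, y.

-7, 2

We need (Q + 1I)v = 0.
Q + 1I = [[8, 3, 25], [-2, 15, -22], [-2, 6, -13]].
Row 1: (8)·x + (3)·y + (25)·2 = 0
Row 2: (-2)·x + (15)·y + (-22)·2 = 0
Row 3: (-2)·x + (6)·y + (-13)·2 = 0
Solving gives x = -7, y = 2.
Check: Q·(-7, 2, 2) = (7, -2, -2) = -1·(-7, 2, 2).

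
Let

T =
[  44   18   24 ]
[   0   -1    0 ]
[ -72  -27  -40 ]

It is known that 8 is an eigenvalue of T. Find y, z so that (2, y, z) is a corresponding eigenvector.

0, -3

We need (T - 8I)v = 0.
T - 8I = [[36, 18, 24], [0, -9, 0], [-72, -27, -48]].
Row 1: (36)·2 + (18)·y + (24)·z = 0
Row 2: (0)·2 + (-9)·y + (0)·z = 0
Row 3: (-72)·2 + (-27)·y + (-48)·z = 0
Solving gives y = 0, z = -3.
Check: T·(2, 0, -3) = (16, 0, -24) = 8·(2, 0, -3).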